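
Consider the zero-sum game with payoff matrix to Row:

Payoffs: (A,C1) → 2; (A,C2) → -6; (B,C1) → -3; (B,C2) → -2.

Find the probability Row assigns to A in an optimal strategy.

1/9

Row minima: A → -6, B → -3; maximin = -3.
Column maxima: C1 → 2, C2 → -2; minimax = -2.
-3 ≠ -2, so there is no saddle point; optimal play is mixed.
Let Row play A with probability p. Expected payoff against C1: 2p + (-3)(1−p) = 5p − 3; against C2: (-6)p + (-2)(1−p) = −4p − 2.
Setting these equal: 5p − 3 = −4p − 2 ⇒ 9p = 1 ⇒ p = 1/9, and the value is (5)·(1/9) − 3 = -22/9.
For Column: with q = P(C1), equating A's and B's payoffs gives 8q − 6 = −q − 2 ⇒ q = 4/9.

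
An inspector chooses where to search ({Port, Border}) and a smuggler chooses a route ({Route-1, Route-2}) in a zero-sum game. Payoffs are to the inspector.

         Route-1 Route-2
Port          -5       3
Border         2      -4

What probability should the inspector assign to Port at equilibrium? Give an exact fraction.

Row minima: Port → -5, Border → -4; maximin = -4.
Column maxima: Route-1 → 2, Route-2 → 3; minimax = 2.
-4 ≠ 2, so there is no saddle point; optimal play is mixed.
Let the inspector play Port with probability p. Expected payoff against Route-1: (-5)p + 2(1−p) = −7p + 2; against Route-2: 3p + (-4)(1−p) = 7p − 4.
Setting these equal: −7p + 2 = 7p − 4 ⇒ −14p = -6 ⇒ p = 3/7, and the value is (-7)·(3/7) + 2 = -1.
For the smuggler: with q = P(Route-1), equating Port's and Border's payoffs gives −8q + 3 = 6q − 4 ⇒ q = 1/2.

3/7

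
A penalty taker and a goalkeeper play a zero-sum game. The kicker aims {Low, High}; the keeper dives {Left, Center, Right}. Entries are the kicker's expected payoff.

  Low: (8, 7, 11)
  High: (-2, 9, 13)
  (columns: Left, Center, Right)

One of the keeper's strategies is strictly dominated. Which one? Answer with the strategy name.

Right

Left holds the kicker's payoff strictly below Right in every row: 8 < 11, -2 < 13.
So Right is strictly dominated for the keeper.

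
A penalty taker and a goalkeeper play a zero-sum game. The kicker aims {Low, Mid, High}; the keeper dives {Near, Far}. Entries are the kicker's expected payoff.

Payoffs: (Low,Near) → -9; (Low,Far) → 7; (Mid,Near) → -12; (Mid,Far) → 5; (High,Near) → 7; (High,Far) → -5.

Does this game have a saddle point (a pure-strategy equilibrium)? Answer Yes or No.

Row minima: Low → -9, Mid → -12, High → -5; maximin = -5.
Column maxima: Near → 7, Far → 7; minimax = 7.
-5 ≠ 7, so no pure-strategy equilibrium exists.

No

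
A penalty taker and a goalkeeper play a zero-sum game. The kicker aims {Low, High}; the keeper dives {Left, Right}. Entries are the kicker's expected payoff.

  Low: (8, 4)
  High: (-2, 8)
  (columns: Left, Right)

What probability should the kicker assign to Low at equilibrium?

Row minima: Low → 4, High → -2; maximin = 4.
Column maxima: Left → 8, Right → 8; minimax = 8.
4 ≠ 8, so there is no saddle point; optimal play is mixed.
Let the kicker play Low with probability p. Expected payoff against Left: 8p + (-2)(1−p) = 10p − 2; against Right: 4p + 8(1−p) = −4p + 8.
Setting these equal: 10p − 2 = −4p + 8 ⇒ 14p = 10 ⇒ p = 5/7, and the value is (10)·(5/7) − 2 = 36/7.
For the keeper: with q = P(Left), equating Low's and High's payoffs gives 4q + 4 = −10q + 8 ⇒ q = 2/7.

5/7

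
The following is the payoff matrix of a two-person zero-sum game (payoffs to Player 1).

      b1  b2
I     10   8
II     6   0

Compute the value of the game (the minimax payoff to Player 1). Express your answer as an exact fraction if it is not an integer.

Row minima: I → 8, II → 0; maximin = 8.
Column maxima: b1 → 10, b2 → 8; minimax = 8.
Since maximin = minimax = 8, there is a saddle point and the value is 8.

8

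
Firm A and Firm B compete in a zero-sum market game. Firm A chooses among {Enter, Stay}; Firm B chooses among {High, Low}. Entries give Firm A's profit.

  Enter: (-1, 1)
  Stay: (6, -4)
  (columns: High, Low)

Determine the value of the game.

Row minima: Enter → -1, Stay → -4; maximin = -1.
Column maxima: High → 6, Low → 1; minimax = 1.
-1 ≠ 1, so there is no saddle point; optimal play is mixed.
Let Firm A play Enter with probability p. Expected payoff against High: (-1)p + 6(1−p) = −7p + 6; against Low: 1p + (-4)(1−p) = 5p − 4.
Setting these equal: −7p + 6 = 5p − 4 ⇒ −12p = -10 ⇒ p = 5/6, and the value is (-7)·(5/6) + 6 = 1/6.
For Firm B: with q = P(High), equating Enter's and Stay's payoffs gives −2q + 1 = 10q − 4 ⇒ q = 5/12.

1/6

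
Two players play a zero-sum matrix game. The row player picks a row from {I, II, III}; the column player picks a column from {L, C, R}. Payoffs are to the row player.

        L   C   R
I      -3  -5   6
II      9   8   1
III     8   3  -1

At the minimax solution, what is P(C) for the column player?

Row minima: I → -5, II → 1, III → -1; maximin = 1.
Column maxima: L → 9, C → 8, R → 6; minimax = 6.
1 ≠ 6, so there is no saddle point; optimal play is mixed.
III is strictly dominated by II, so the row player never plays it.
L is strictly dominated by C (it gives the row player strictly more in every row), so the column player never plays it.
On the remaining 2×2 (I, II vs C, R):
Let the row player play I with probability p. Expected payoff against C: (-5)p + 8(1−p) = −13p + 8; against R: 6p + 1(1−p) = 5p + 1.
Setting these equal: −13p + 8 = 5p + 1 ⇒ −18p = -7 ⇒ p = 7/18, and the value is (-13)·(7/18) + 8 = 53/18.
For the column player: with q = P(C), equating I's and II's payoffs gives −11q + 6 = 7q + 1 ⇒ q = 5/18.

5/18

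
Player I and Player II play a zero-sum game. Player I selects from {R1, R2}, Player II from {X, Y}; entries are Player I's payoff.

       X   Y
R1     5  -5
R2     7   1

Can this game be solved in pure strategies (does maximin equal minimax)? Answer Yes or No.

Yes

Row minima: R1 → -5, R2 → 1; maximin = 1.
Column maxima: X → 7, Y → 1; minimax = 1.
maximin = minimax = 1, so a saddle point exists.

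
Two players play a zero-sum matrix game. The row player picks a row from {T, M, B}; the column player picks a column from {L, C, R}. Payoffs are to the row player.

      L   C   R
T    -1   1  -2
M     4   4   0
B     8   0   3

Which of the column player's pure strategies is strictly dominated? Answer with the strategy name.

L

R holds the row player's payoff strictly below L in every row: -2 < -1, 0 < 4, 3 < 8.
So L is strictly dominated for the column player.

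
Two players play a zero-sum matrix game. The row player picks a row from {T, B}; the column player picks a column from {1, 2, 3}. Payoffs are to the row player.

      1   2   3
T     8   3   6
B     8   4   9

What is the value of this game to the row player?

Row minima: T → 3, B → 4; maximin = 4.
Column maxima: 1 → 8, 2 → 4, 3 → 9; minimax = 4.
Since maximin = minimax = 4, there is a saddle point and the value is 4.

4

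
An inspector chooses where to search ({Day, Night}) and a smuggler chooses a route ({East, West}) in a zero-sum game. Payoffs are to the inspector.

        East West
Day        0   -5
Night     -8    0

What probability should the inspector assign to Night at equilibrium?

5/13

Row minima: Day → -5, Night → -8; maximin = -5.
Column maxima: East → 0, West → 0; minimax = 0.
-5 ≠ 0, so there is no saddle point; optimal play is mixed.
Let the inspector play Day with probability p. Expected payoff against East: 0p + (-8)(1−p) = 8p − 8; against West: (-5)p + 0(1−p) = −5p.
Setting these equal: 8p − 8 = −5p ⇒ 13p = 8 ⇒ p = 8/13, and the value is (8)·(8/13) − 8 = -40/13.
For the smuggler: with q = P(East), equating Day's and Night's payoffs gives 5q − 5 = −8q ⇒ q = 5/13.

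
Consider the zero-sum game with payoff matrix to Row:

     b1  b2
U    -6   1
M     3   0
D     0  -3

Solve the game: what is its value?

Row minima: U → -6, M → 0, D → -3; maximin = 0.
Column maxima: b1 → 3, b2 → 1; minimax = 1.
0 ≠ 1, so there is no saddle point; optimal play is mixed.
D is strictly dominated by M, so Row never plays it.
On the remaining 2×2 (U, M vs b1, b2):
Let Row play U with probability p. Expected payoff against b1: (-6)p + 3(1−p) = −9p + 3; against b2: 1p + 0(1−p) = p.
Setting these equal: −9p + 3 = p ⇒ −10p = -3 ⇒ p = 3/10, and the value is (-9)·(3/10) + 3 = 3/10.
For Column: with q = P(b1), equating U's and M's payoffs gives −7q + 1 = 3q ⇒ q = 1/10.

3/10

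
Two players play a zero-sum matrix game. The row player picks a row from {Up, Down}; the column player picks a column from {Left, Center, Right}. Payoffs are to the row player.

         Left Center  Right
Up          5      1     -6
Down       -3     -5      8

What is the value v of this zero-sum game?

-11/10

Row minima: Up → -6, Down → -5; maximin = -5.
Column maxima: Left → 5, Center → 1, Right → 8; minimax = 1.
-5 ≠ 1, so there is no saddle point; optimal play is mixed.
Left is strictly dominated by Center (it gives the row player strictly more in every row), so the column player never plays it.
On the remaining 2×2 (Up, Down vs Center, Right):
Let the row player play Up with probability p. Expected payoff against Center: 1p + (-5)(1−p) = 6p − 5; against Right: (-6)p + 8(1−p) = −14p + 8.
Setting these equal: 6p − 5 = −14p + 8 ⇒ 20p = 13 ⇒ p = 13/20, and the value is (6)·(13/20) − 5 = -11/10.
For the column player: with q = P(Center), equating Up's and Down's payoffs gives 7q − 6 = −13q + 8 ⇒ q = 7/10.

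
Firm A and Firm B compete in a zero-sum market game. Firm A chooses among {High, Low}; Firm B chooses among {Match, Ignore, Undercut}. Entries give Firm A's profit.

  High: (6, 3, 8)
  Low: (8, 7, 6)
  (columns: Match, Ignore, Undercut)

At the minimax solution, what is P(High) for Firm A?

Row minima: High → 3, Low → 6; maximin = 6.
Column maxima: Match → 8, Ignore → 7, Undercut → 8; minimax = 7.
6 ≠ 7, so there is no saddle point; optimal play is mixed.
Match is strictly dominated by Ignore (it gives Firm A strictly more in every row), so Firm B never plays it.
On the remaining 2×2 (High, Low vs Ignore, Undercut):
Let Firm A play High with probability p. Expected payoff against Ignore: 3p + 7(1−p) = −4p + 7; against Undercut: 8p + 6(1−p) = 2p + 6.
Setting these equal: −4p + 7 = 2p + 6 ⇒ −6p = -1 ⇒ p = 1/6, and the value is (-4)·(1/6) + 7 = 19/3.
For Firm B: with q = P(Ignore), equating High's and Low's payoffs gives −5q + 8 = q + 6 ⇒ q = 1/3.

1/6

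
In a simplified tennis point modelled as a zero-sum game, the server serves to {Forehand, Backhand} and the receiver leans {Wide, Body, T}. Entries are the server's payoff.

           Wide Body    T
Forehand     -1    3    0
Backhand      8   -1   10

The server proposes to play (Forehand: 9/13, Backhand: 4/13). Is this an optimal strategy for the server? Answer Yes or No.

Against Wide this mix gives (9/13)·(-1) + (4/13)·8 = 23/13.
Against Body this mix gives (9/13)·3 + (4/13)·(-1) = 23/13.
Against T this mix gives (9/13)·0 + (4/13)·10 = 40/13.
All of the receiver's active replies (Wide, Body) yield 23/13, and no column does worse for the server. The mix makes the receiver indifferent and guarantees 23/13, so it is optimal.

Yes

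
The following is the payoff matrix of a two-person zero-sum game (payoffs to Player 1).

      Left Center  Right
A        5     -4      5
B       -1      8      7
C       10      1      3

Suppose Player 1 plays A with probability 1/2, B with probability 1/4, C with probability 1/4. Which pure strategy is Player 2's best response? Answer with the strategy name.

Center

If Player 2 plays Left, Player 1's expected payoff is (1/2)·5 + (1/4)·(-1) + (1/4)·10 = 19/4.
If Player 2 plays Center, Player 1's expected payoff is (1/2)·(-4) + (1/4)·8 + (1/4)·1 = 1/4.
If Player 2 plays Right, Player 1's expected payoff is (1/2)·5 + (1/4)·7 + (1/4)·3 = 5.
Player 2 minimizes Player 1's payoff; the smallest is 1/4, so the best response is Center.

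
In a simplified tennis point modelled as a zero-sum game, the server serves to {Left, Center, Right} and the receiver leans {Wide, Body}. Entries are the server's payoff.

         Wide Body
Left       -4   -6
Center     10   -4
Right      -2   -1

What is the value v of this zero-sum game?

-6/5

Row minima: Left → -6, Center → -4, Right → -2; maximin = -2.
Column maxima: Wide → 10, Body → -1; minimax = -1.
-2 ≠ -1, so there is no saddle point; optimal play is mixed.
Left is strictly dominated by Center, so the server never plays it.
On the remaining 2×2 (Center, Right vs Wide, Body):
Let the server play Center with probability p. Expected payoff against Wide: 10p + (-2)(1−p) = 12p − 2; against Body: (-4)p + (-1)(1−p) = −3p − 1.
Setting these equal: 12p − 2 = −3p − 1 ⇒ 15p = 1 ⇒ p = 1/15, and the value is (12)·(1/15) − 2 = -6/5.
For the receiver: with q = P(Wide), equating Center's and Right's payoffs gives 14q − 4 = −q − 1 ⇒ q = 1/5.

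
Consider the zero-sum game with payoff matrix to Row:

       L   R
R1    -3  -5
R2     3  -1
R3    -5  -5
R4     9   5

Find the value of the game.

5

Row minima: R1 → -5, R2 → -1, R3 → -5, R4 → 5; maximin = 5.
Column maxima: L → 9, R → 5; minimax = 5.
Since maximin = minimax = 5, there is a saddle point and the value is 5.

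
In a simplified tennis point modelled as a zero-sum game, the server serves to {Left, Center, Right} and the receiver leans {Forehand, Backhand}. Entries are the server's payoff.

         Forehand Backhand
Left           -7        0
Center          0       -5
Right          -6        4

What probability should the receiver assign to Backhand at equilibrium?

2/5

Row minima: Left → -7, Center → -5, Right → -6; maximin = -5.
Column maxima: Forehand → 0, Backhand → 4; minimax = 0.
-5 ≠ 0, so there is no saddle point; optimal play is mixed.
Left is strictly dominated by Right, so the server never plays it.
On the remaining 2×2 (Center, Right vs Forehand, Backhand):
Let the server play Center with probability p. Expected payoff against Forehand: 0p + (-6)(1−p) = 6p − 6; against Backhand: (-5)p + 4(1−p) = −9p + 4.
Setting these equal: 6p − 6 = −9p + 4 ⇒ 15p = 10 ⇒ p = 2/3, and the value is (6)·(2/3) − 6 = -2.
For the receiver: with q = P(Forehand), equating Center's and Right's payoffs gives 5q − 5 = −10q + 4 ⇒ q = 3/5.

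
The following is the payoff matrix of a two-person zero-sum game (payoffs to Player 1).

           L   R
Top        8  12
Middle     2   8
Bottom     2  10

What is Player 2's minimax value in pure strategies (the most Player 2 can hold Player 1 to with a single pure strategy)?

8

Column maxima: L → 8, R → 12.
The smallest of these is 8.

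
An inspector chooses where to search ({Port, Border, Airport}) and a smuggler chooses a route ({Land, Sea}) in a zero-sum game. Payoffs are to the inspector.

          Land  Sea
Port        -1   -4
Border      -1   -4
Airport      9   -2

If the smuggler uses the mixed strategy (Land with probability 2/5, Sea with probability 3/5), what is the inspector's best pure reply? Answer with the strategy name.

Airport

Expected payoff of Port: (2/5)·(-1) + (3/5)·(-4) = -14/5.
Expected payoff of Border: (2/5)·(-1) + (3/5)·(-4) = -14/5.
Expected payoff of Airport: (2/5)·9 + (3/5)·(-2) = 12/5.
The largest is 12/5, so the inspector's best response is Airport.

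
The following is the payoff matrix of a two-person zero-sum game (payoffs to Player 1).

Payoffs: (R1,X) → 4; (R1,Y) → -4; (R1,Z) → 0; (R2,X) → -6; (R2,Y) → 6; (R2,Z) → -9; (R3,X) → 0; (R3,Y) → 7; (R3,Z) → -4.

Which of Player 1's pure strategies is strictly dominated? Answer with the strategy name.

R2

R3 gives a strictly higher payoff than R2 against every column: 0 > -6, 7 > 6, -4 > -9.
So R2 is strictly dominated and Player 1 never plays it.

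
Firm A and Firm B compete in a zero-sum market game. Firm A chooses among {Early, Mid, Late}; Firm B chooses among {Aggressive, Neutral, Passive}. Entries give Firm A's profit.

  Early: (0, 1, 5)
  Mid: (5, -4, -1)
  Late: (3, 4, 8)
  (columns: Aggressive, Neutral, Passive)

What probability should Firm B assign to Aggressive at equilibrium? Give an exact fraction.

4/5

Row minima: Early → 0, Mid → -4, Late → 3; maximin = 3.
Column maxima: Aggressive → 5, Neutral → 4, Passive → 8; minimax = 4.
3 ≠ 4, so there is no saddle point; optimal play is mixed.
Early is strictly dominated by Late, so Firm A never plays it.
Passive is strictly dominated by Neutral (it gives Firm A strictly more in every row), so Firm B never plays it.
On the remaining 2×2 (Mid, Late vs Aggressive, Neutral):
Let Firm A play Mid with probability p. Expected payoff against Aggressive: 5p + 3(1−p) = 2p + 3; against Neutral: (-4)p + 4(1−p) = −8p + 4.
Setting these equal: 2p + 3 = −8p + 4 ⇒ 10p = 1 ⇒ p = 1/10, and the value is (2)·(1/10) + 3 = 16/5.
For Firm B: with q = P(Aggressive), equating Mid's and Late's payoffs gives 9q − 4 = −q + 4 ⇒ q = 4/5.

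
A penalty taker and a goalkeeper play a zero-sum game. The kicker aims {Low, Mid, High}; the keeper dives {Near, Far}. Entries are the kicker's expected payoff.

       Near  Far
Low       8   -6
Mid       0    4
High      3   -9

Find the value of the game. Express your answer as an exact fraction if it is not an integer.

Row minima: Low → -6, Mid → 0, High → -9; maximin = 0.
Column maxima: Near → 8, Far → 4; minimax = 4.
0 ≠ 4, so there is no saddle point; optimal play is mixed.
High is strictly dominated by Low, so the kicker never plays it.
On the remaining 2×2 (Low, Mid vs Near, Far):
Let the kicker play Low with probability p. Expected payoff against Near: 8p + 0(1−p) = 8p; against Far: (-6)p + 4(1−p) = −10p + 4.
Setting these equal: 8p = −10p + 4 ⇒ 18p = 4 ⇒ p = 2/9, and the value is (8)·(2/9) = 16/9.
For the keeper: with q = P(Near), equating Low's and Mid's payoffs gives 14q − 6 = −4q + 4 ⇒ q = 5/9.

16/9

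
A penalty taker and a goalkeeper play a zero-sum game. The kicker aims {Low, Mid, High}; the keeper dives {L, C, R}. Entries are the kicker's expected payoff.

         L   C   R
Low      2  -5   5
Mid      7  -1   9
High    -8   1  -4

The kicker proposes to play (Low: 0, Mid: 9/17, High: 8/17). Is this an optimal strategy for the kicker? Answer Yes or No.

Against L this mix gives (9/17)·7 + (8/17)·(-8) = -1/17.
Against C this mix gives (9/17)·(-1) + (8/17)·1 = -1/17.
Against R this mix gives (9/17)·9 + (8/17)·(-4) = 49/17.
All of the keeper's active replies (L, C) yield -1/17, and no column does worse for the kicker. The mix makes the keeper indifferent and guarantees -1/17, so it is optimal.

Yes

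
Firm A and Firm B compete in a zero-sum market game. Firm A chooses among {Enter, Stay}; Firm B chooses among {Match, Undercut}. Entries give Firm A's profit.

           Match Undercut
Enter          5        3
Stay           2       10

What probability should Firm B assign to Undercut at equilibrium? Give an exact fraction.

3/10

Row minima: Enter → 3, Stay → 2; maximin = 3.
Column maxima: Match → 5, Undercut → 10; minimax = 5.
3 ≠ 5, so there is no saddle point; optimal play is mixed.
Let Firm A play Enter with probability p. Expected payoff against Match: 5p + 2(1−p) = 3p + 2; against Undercut: 3p + 10(1−p) = −7p + 10.
Setting these equal: 3p + 2 = −7p + 10 ⇒ 10p = 8 ⇒ p = 4/5, and the value is (3)·(4/5) + 2 = 22/5.
For Firm B: with q = P(Match), equating Enter's and Stay's payoffs gives 2q + 3 = −8q + 10 ⇒ q = 7/10.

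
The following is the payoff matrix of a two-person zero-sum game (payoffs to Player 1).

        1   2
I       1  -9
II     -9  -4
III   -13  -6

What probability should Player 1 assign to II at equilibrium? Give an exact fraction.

Row minima: I → -9, II → -9, III → -13; maximin = -9.
Column maxima: 1 → 1, 2 → -4; minimax = -4.
-9 ≠ -4, so there is no saddle point; optimal play is mixed.
III is strictly dominated by II, so Player 1 never plays it.
On the remaining 2×2 (I, II vs 1, 2):
Let Player 1 play I with probability p. Expected payoff against 1: 1p + (-9)(1−p) = 10p − 9; against 2: (-9)p + (-4)(1−p) = −5p − 4.
Setting these equal: 10p − 9 = −5p − 4 ⇒ 15p = 5 ⇒ p = 1/3, and the value is (10)·(1/3) − 9 = -17/3.
For Player 2: with q = P(1), equating I's and II's payoffs gives 10q − 9 = −5q − 4 ⇒ q = 1/3.

2/3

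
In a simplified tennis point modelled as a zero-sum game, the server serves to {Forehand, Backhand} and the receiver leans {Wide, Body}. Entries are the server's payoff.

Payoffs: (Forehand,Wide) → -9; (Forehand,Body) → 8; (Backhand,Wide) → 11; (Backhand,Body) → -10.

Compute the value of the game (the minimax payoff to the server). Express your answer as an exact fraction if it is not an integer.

-1/19

Row minima: Forehand → -9, Backhand → -10; maximin = -9.
Column maxima: Wide → 11, Body → 8; minimax = 8.
-9 ≠ 8, so there is no saddle point; optimal play is mixed.
Let the server play Forehand with probability p. Expected payoff against Wide: (-9)p + 11(1−p) = −20p + 11; against Body: 8p + (-10)(1−p) = 18p − 10.
Setting these equal: −20p + 11 = 18p − 10 ⇒ −38p = -21 ⇒ p = 21/38, and the value is (-20)·(21/38) + 11 = -1/19.
For the receiver: with q = P(Wide), equating Forehand's and Backhand's payoffs gives −17q + 8 = 21q − 10 ⇒ q = 9/19.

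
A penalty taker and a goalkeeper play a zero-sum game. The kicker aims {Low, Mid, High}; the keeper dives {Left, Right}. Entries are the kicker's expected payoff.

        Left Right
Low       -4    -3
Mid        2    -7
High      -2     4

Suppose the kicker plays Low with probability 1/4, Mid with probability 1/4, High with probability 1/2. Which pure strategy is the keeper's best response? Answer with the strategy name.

If the keeper plays Left, the kicker's expected payoff is (1/4)·(-4) + (1/4)·2 + (1/2)·(-2) = -3/2.
If the keeper plays Right, the kicker's expected payoff is (1/4)·(-3) + (1/4)·(-7) + (1/2)·4 = -1/2.
The keeper minimizes the kicker's payoff; the smallest is -3/2, so the best response is Left.

Left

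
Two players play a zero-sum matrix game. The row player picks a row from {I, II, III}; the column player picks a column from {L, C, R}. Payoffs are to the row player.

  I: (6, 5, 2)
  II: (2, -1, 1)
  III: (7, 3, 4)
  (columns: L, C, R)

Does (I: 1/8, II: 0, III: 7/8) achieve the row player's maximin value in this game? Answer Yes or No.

Against L this mix gives (1/8)·6 + (7/8)·7 = 55/8.
Against C this mix gives (1/8)·5 + (7/8)·3 = 13/4.
Against R this mix gives (1/8)·2 + (7/8)·4 = 15/4.
The column player will play C, holding the row player to 13/4. Shifting weight toward the row that does better against C would raise this floor (the equalizing mix achieves 7/2 against both C and R), so the proposed strategy is not optimal.

No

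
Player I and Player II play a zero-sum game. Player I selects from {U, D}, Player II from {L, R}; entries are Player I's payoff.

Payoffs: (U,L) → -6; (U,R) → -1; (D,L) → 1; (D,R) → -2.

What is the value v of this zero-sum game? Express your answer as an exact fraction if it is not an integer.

-13/8

Row minima: U → -6, D → -2; maximin = -2.
Column maxima: L → 1, R → -1; minimax = -1.
-2 ≠ -1, so there is no saddle point; optimal play is mixed.
Let Player I play U with probability p. Expected payoff against L: (-6)p + 1(1−p) = −7p + 1; against R: (-1)p + (-2)(1−p) = p − 2.
Setting these equal: −7p + 1 = p − 2 ⇒ −8p = -3 ⇒ p = 3/8, and the value is (-7)·(3/8) + 1 = -13/8.
For Player II: with q = P(L), equating U's and D's payoffs gives −5q − 1 = 3q − 2 ⇒ q = 1/8.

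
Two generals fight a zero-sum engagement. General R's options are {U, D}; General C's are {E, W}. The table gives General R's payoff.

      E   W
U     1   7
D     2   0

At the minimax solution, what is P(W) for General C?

1/8

Row minima: U → 1, D → 0; maximin = 1.
Column maxima: E → 2, W → 7; minimax = 2.
1 ≠ 2, so there is no saddle point; optimal play is mixed.
Let General R play U with probability p. Expected payoff against E: 1p + 2(1−p) = −p + 2; against W: 7p + 0(1−p) = 7p.
Setting these equal: −p + 2 = 7p ⇒ −8p = -2 ⇒ p = 1/4, and the value is (-1)·(1/4) + 2 = 7/4.
For General C: with q = P(E), equating U's and D's payoffs gives −6q + 7 = 2q ⇒ q = 7/8.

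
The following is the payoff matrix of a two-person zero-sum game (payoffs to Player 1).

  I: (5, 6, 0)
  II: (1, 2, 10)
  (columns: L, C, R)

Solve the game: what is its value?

25/7

Row minima: I → 0, II → 1; maximin = 1.
Column maxima: L → 5, C → 6, R → 10; minimax = 5.
1 ≠ 5, so there is no saddle point; optimal play is mixed.
C is strictly dominated by L (it gives Player 1 strictly more in every row), so Player 2 never plays it.
On the remaining 2×2 (I, II vs L, R):
Let Player 1 play I with probability p. Expected payoff against L: 5p + 1(1−p) = 4p + 1; against R: 0p + 10(1−p) = −10p + 10.
Setting these equal: 4p + 1 = −10p + 10 ⇒ 14p = 9 ⇒ p = 9/14, and the value is (4)·(9/14) + 1 = 25/7.
For Player 2: with q = P(L), equating I's and II's payoffs gives 5q = −9q + 10 ⇒ q = 5/7.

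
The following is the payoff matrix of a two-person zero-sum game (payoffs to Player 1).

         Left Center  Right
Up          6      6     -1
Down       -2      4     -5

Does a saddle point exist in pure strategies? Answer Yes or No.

Row minima: Up → -1, Down → -5; maximin = -1.
Column maxima: Left → 6, Center → 6, Right → -1; minimax = -1.
maximin = minimax = -1, so a saddle point exists.

Yes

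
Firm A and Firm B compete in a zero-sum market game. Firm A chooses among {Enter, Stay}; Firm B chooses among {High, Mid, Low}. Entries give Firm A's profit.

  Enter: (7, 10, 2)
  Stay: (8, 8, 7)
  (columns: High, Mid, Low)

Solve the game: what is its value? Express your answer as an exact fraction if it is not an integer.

7

Row minima: Enter → 2, Stay → 7; maximin = 7.
Column maxima: High → 8, Mid → 10, Low → 7; minimax = 7.
Since maximin = minimax = 7, there is a saddle point and the value is 7.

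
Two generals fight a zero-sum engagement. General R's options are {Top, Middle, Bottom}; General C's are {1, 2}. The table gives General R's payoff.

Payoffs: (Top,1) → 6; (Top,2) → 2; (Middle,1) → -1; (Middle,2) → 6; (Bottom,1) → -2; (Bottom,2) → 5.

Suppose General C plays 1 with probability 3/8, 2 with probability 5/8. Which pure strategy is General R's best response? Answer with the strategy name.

Top

Expected payoff of Top: (3/8)·6 + (5/8)·2 = 7/2.
Expected payoff of Middle: (3/8)·(-1) + (5/8)·6 = 27/8.
Expected payoff of Bottom: (3/8)·(-2) + (5/8)·5 = 19/8.
The largest is 7/2, so General R's best response is Top.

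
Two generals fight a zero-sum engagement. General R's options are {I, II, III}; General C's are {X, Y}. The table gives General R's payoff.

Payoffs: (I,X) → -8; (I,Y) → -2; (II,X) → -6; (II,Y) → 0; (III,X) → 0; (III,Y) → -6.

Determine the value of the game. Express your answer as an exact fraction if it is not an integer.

Row minima: I → -8, II → -6, III → -6; maximin = -6.
Column maxima: X → 0, Y → 0; minimax = 0.
-6 ≠ 0, so there is no saddle point; optimal play is mixed.
I is strictly dominated by II, so General R never plays it.
On the remaining 2×2 (II, III vs X, Y):
Let General R play II with probability p. Expected payoff against X: (-6)p + 0(1−p) = −6p; against Y: 0p + (-6)(1−p) = 6p − 6.
Setting these equal: −6p = 6p − 6 ⇒ −12p = -6 ⇒ p = 1/2, and the value is (-6)·(1/2) = -3.
For General C: with q = P(X), equating II's and III's payoffs gives −6q = 6q − 6 ⇒ q = 1/2.

-3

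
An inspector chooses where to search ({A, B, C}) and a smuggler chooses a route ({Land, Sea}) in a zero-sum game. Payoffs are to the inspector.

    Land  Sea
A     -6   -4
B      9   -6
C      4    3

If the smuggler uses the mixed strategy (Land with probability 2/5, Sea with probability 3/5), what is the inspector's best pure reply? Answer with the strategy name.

C

Expected payoff of A: (2/5)·(-6) + (3/5)·(-4) = -24/5.
Expected payoff of B: (2/5)·9 + (3/5)·(-6) = 0.
Expected payoff of C: (2/5)·4 + (3/5)·3 = 17/5.
The largest is 17/5, so the inspector's best response is C.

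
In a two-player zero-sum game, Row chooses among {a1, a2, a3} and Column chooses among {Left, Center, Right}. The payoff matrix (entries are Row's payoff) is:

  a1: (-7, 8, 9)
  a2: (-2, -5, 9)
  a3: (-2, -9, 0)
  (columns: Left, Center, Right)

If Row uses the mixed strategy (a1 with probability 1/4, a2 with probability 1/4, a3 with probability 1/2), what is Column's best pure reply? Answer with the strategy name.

If Column plays Left, Row's expected payoff is (1/4)·(-7) + (1/4)·(-2) + (1/2)·(-2) = -13/4.
If Column plays Center, Row's expected payoff is (1/4)·8 + (1/4)·(-5) + (1/2)·(-9) = -15/4.
If Column plays Right, Row's expected payoff is (1/4)·9 + (1/4)·9 + (1/2)·0 = 9/2.
Column minimizes Row's payoff; the smallest is -15/4, so the best response is Center.

Center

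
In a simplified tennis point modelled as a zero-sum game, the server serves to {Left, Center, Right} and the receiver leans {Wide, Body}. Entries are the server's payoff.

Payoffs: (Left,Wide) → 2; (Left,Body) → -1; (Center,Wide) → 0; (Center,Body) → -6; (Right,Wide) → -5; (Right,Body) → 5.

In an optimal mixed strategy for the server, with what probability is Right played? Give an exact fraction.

Row minima: Left → -1, Center → -6, Right → -5; maximin = -1.
Column maxima: Wide → 2, Body → 5; minimax = 2.
-1 ≠ 2, so there is no saddle point; optimal play is mixed.
Center is strictly dominated by Left, so the server never plays it.
On the remaining 2×2 (Left, Right vs Wide, Body):
Let the server play Left with probability p. Expected payoff against Wide: 2p + (-5)(1−p) = 7p − 5; against Body: (-1)p + 5(1−p) = −6p + 5.
Setting these equal: 7p − 5 = −6p + 5 ⇒ 13p = 10 ⇒ p = 10/13, and the value is (7)·(10/13) − 5 = 5/13.
For the receiver: with q = P(Wide), equating Left's and Right's payoffs gives 3q − 1 = −10q + 5 ⇒ q = 6/13.

3/13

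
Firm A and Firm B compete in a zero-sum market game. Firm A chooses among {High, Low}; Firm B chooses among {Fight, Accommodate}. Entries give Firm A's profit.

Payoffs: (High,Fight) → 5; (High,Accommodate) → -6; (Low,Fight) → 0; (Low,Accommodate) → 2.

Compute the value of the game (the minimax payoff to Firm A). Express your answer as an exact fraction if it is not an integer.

Row minima: High → -6, Low → 0; maximin = 0.
Column maxima: Fight → 5, Accommodate → 2; minimax = 2.
0 ≠ 2, so there is no saddle point; optimal play is mixed.
Let Firm A play High with probability p. Expected payoff against Fight: 5p + 0(1−p) = 5p; against Accommodate: (-6)p + 2(1−p) = −8p + 2.
Setting these equal: 5p = −8p + 2 ⇒ 13p = 2 ⇒ p = 2/13, and the value is (5)·(2/13) = 10/13.
For Firm B: with q = P(Fight), equating High's and Low's payoffs gives 11q − 6 = −2q + 2 ⇒ q = 8/13.

10/13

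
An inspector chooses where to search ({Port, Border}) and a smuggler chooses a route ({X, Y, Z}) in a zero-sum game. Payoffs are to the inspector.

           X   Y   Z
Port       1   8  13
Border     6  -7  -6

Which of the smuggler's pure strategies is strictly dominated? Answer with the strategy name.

Y holds the inspector's payoff strictly below Z in every row: 8 < 13, -7 < -6.
So Z is strictly dominated for the smuggler.

Z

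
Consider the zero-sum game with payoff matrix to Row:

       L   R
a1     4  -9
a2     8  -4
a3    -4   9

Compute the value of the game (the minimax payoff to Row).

Row minima: a1 → -9, a2 → -4, a3 → -4; maximin = -4.
Column maxima: L → 8, R → 9; minimax = 8.
-4 ≠ 8, so there is no saddle point; optimal play is mixed.
a1 is strictly dominated by a2, so Row never plays it.
On the remaining 2×2 (a2, a3 vs L, R):
Let Row play a2 with probability p. Expected payoff against L: 8p + (-4)(1−p) = 12p − 4; against R: (-4)p + 9(1−p) = −13p + 9.
Setting these equal: 12p − 4 = −13p + 9 ⇒ 25p = 13 ⇒ p = 13/25, and the value is (12)·(13/25) − 4 = 56/25.
For Column: with q = P(L), equating a2's and a3's payoffs gives 12q − 4 = −13q + 9 ⇒ q = 13/25.

56/25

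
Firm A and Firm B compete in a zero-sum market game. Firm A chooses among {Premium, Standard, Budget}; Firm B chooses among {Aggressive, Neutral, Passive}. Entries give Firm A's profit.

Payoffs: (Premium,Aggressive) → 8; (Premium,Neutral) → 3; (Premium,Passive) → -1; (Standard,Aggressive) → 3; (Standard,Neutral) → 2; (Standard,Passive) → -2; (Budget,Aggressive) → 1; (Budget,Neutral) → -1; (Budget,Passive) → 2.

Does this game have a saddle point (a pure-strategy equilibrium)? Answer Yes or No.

Row minima: Premium → -1, Standard → -2, Budget → -1; maximin = -1.
Column maxima: Aggressive → 8, Neutral → 3, Passive → 2; minimax = 2.
-1 ≠ 2, so no pure-strategy equilibrium exists.

No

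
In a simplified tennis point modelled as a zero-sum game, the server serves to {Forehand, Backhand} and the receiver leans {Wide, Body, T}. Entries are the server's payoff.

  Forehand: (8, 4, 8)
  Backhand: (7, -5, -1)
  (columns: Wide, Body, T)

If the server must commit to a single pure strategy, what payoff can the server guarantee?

4

Row minima: Forehand → 4, Backhand → -5.
The best of these is 4.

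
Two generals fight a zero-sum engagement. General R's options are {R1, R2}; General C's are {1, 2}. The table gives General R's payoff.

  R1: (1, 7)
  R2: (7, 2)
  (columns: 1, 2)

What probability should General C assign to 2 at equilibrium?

6/11

Row minima: R1 → 1, R2 → 2; maximin = 2.
Column maxima: 1 → 7, 2 → 7; minimax = 7.
2 ≠ 7, so there is no saddle point; optimal play is mixed.
Let General R play R1 with probability p. Expected payoff against 1: 1p + 7(1−p) = −6p + 7; against 2: 7p + 2(1−p) = 5p + 2.
Setting these equal: −6p + 7 = 5p + 2 ⇒ −11p = -5 ⇒ p = 5/11, and the value is (-6)·(5/11) + 7 = 47/11.
For General C: with q = P(1), equating R1's and R2's payoffs gives −6q + 7 = 5q + 2 ⇒ q = 5/11.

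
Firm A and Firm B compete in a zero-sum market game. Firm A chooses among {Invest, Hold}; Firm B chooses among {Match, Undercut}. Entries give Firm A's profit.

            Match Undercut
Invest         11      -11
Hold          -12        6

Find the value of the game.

-33/20

Row minima: Invest → -11, Hold → -12; maximin = -11.
Column maxima: Match → 11, Undercut → 6; minimax = 6.
-11 ≠ 6, so there is no saddle point; optimal play is mixed.
Let Firm A play Invest with probability p. Expected payoff against Match: 11p + (-12)(1−p) = 23p − 12; against Undercut: (-11)p + 6(1−p) = −17p + 6.
Setting these equal: 23p − 12 = −17p + 6 ⇒ 40p = 18 ⇒ p = 9/20, and the value is (23)·(9/20) − 12 = -33/20.
For Firm B: with q = P(Match), equating Invest's and Hold's payoffs gives 22q − 11 = −18q + 6 ⇒ q = 17/40.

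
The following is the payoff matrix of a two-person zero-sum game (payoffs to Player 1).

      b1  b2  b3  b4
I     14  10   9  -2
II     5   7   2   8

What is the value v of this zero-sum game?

76/17

Row minima: I → -2, II → 2; maximin = 2.
Column maxima: b1 → 14, b2 → 10, b3 → 9, b4 → 8; minimax = 8.
2 ≠ 8, so there is no saddle point; optimal play is mixed.
b1 is strictly dominated by b3 (it gives Player 1 strictly more in every row), so Player 2 never plays it.
b2 is strictly dominated by b3 (it gives Player 1 strictly more in every row), so Player 2 never plays it.
On the remaining 2×2 (I, II vs b3, b4):
Let Player 1 play I with probability p. Expected payoff against b3: 9p + 2(1−p) = 7p + 2; against b4: (-2)p + 8(1−p) = −10p + 8.
Setting these equal: 7p + 2 = −10p + 8 ⇒ 17p = 6 ⇒ p = 6/17, and the value is (7)·(6/17) + 2 = 76/17.
For Player 2: with q = P(b3), equating I's and II's payoffs gives 11q − 2 = −6q + 8 ⇒ q = 10/17.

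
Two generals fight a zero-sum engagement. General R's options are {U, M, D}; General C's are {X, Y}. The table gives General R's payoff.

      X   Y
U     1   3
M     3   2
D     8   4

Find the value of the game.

Row minima: U → 1, M → 2, D → 4; maximin = 4.
Column maxima: X → 8, Y → 4; minimax = 4.
Since maximin = minimax = 4, there is a saddle point and the value is 4.

4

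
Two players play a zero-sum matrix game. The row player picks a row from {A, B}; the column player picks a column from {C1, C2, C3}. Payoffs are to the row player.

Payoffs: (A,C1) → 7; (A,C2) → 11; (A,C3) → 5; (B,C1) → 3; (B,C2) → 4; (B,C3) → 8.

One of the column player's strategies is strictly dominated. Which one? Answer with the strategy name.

C1 holds the row player's payoff strictly below C2 in every row: 7 < 11, 3 < 4.
So C2 is strictly dominated for the column player.

C2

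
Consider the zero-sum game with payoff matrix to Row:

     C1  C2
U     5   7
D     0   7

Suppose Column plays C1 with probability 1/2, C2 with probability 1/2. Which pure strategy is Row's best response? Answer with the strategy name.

Expected payoff of U: (1/2)·5 + (1/2)·7 = 6.
Expected payoff of D: (1/2)·0 + (1/2)·7 = 7/2.
The largest is 6, so Row's best response is U.

U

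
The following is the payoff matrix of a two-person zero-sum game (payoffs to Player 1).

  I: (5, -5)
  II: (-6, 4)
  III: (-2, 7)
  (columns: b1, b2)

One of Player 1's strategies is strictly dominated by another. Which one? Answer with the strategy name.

III gives a strictly higher payoff than II against every column: -2 > -6, 7 > 4.
So II is strictly dominated and Player 1 never plays it.

II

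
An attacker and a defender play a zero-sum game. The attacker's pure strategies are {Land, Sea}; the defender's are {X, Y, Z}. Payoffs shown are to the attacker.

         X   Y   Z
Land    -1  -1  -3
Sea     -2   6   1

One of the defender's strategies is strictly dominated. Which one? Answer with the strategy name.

Y

Z holds the attacker's payoff strictly below Y in every row: -3 < -1, 1 < 6.
So Y is strictly dominated for the defender.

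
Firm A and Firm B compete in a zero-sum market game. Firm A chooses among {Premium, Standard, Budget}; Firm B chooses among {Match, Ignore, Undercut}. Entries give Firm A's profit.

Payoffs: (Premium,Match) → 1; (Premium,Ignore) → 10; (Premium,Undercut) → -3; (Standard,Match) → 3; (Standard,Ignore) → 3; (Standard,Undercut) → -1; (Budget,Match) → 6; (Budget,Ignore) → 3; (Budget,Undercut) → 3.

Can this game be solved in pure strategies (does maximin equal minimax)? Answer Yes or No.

Row minima: Premium → -3, Standard → -1, Budget → 3; maximin = 3.
Column maxima: Match → 6, Ignore → 10, Undercut → 3; minimax = 3.
maximin = minimax = 3, so a saddle point exists.

Yes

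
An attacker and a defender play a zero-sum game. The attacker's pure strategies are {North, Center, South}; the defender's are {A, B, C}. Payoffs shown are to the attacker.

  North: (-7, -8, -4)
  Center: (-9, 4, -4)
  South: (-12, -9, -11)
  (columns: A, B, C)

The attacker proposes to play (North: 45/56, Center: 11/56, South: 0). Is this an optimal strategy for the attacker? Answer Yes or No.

Against A this mix gives (45/56)·(-7) + (11/56)·(-9) = -207/28.
Against B this mix gives (45/56)·(-8) + (11/56)·4 = -79/14.
Against C this mix gives (45/56)·(-4) + (11/56)·(-4) = -4.
The defender will play A, holding the attacker to -207/28. Shifting weight toward the row that does better against A would raise this floor (the equalizing mix achieves -50/7 against both A and B), so the proposed strategy is not optimal.

No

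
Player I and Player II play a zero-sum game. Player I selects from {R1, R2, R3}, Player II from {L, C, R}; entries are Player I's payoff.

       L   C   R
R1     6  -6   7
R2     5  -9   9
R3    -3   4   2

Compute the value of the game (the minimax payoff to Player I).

Row minima: R1 → -6, R2 → -9, R3 → -3; maximin = -3.
Column maxima: L → 6, C → 4, R → 9; minimax = 4.
-3 ≠ 4, so there is no saddle point; optimal play is mixed.
R is strictly dominated by L (it gives Player I strictly more in every row), so Player II never plays it.
With R eliminated, R2 is strictly dominated by R1 (R1 gives Player I strictly more in every remaining column), so Player I never plays it.
On the remaining 2×2 (R1, R3 vs L, C):
Let Player I play R1 with probability p. Expected payoff against L: 6p + (-3)(1−p) = 9p − 3; against C: (-6)p + 4(1−p) = −10p + 4.
Setting these equal: 9p − 3 = −10p + 4 ⇒ 19p = 7 ⇒ p = 7/19, and the value is (9)·(7/19) − 3 = 6/19.
For Player II: with q = P(L), equating R1's and R3's payoffs gives 12q − 6 = −7q + 4 ⇒ q = 10/19.

6/19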